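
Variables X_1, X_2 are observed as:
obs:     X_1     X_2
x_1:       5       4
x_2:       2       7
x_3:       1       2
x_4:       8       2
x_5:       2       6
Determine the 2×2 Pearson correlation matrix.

Step 1 — column means:
  mean(X_1) = (5 + 2 + 1 + 8 + 2) / 5 = 18/5 = 3.6
  mean(X_2) = (4 + 7 + 2 + 2 + 6) / 5 = 21/5 = 4.2

Step 2 — sample variances and covariances s[i,j] = (1/(n-1)) · Σ_k (x_{k,i} - mean_i) · (x_{k,j} - mean_j), with n-1 = 4:
  s[X_1,X_1] = ((1.4)·(1.4) + (-1.6)·(-1.6) + (-2.6)·(-2.6) + (4.4)·(4.4) + (-1.6)·(-1.6)) / 4 = 33.2/4 = 8.3
  s[X_1,X_2] = ((1.4)·(-0.2) + (-1.6)·(2.8) + (-2.6)·(-2.2) + (4.4)·(-2.2) + (-1.6)·(1.8)) / 4 = -11.6/4 = -2.9
  s[X_2,X_2] = ((-0.2)·(-0.2) + (2.8)·(2.8) + (-2.2)·(-2.2) + (-2.2)·(-2.2) + (1.8)·(1.8)) / 4 = 20.8/4 = 5.2
  Sample standard deviations s_i = √(s[i,i]):
  s(X_1) = √(8.3) = 2.881
  s(X_2) = √(5.2) = 2.2804

Step 3 — r_{ij} = s_{ij} / (s_i · s_j):
  r[X_1,X_1] = 1 (diagonal).
  r[X_1,X_2] = -2.9 / (2.881 · 2.2804) = -2.9 / 6.5696 = -0.4414
  r[X_2,X_2] = 1 (diagonal).

R is symmetric with unit diagonal. Assembling:

R = [[1, -0.4414],
 [-0.4414, 1]]


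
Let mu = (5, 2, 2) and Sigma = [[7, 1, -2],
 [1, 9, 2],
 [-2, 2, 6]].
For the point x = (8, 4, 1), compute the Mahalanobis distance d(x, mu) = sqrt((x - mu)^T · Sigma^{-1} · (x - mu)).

Step 1 — centre the observation: (x - mu) = (3, 2, -1).

Step 2 — invert Sigma (cofactor / det for 3×3, or solve directly):
  Sigma^{-1} = [[0.1667, -0.0333, 0.0667],
 [-0.0333, 0.1267, -0.0533],
 [0.0667, -0.0533, 0.2067]].

Step 3 — form the quadratic (x - mu)^T · Sigma^{-1} · (x - mu):
  Sigma^{-1} · (x - mu) = (0.3667, 0.2067, -0.1133).
  (x - mu)^T · [Sigma^{-1} · (x - mu)] = (3)·(0.3667) + (2)·(0.2067) + (-1)·(-0.1133) = 1.6267.

Step 4 — take square root: d = √(1.6267) ≈ 1.2754.

d(x, mu) = √(1.6267) ≈ 1.2754


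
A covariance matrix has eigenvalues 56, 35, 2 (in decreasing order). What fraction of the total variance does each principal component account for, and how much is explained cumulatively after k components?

Step 1 — total variance = trace(Sigma) = Σ λ_i = 56 + 35 + 2 = 93.

Step 2 — fraction explained by component i = λ_i / Σ λ:
  PC1: 56/93 = 0.6022
  PC2: 35/93 = 0.3763
  PC3: 2/93 = 0.0215

Step 3 — cumulative fraction after k components = (λ_1 + ... + λ_k) / Σ λ:
  k = 1: 56/93 = 0.6022
  k = 2: (56 + 35)/93 = 91/93 = 0.9785
  k = 3: (56 + 35 + 2)/93 = 93/93 = 1

Summary (fraction, with percent):

explained: PC1 0.6022 (60.22%), PC2 0.3763 (37.63%), PC3 0.0215 (2.15%);  cumulative: 0.6022, 0.9785, 1


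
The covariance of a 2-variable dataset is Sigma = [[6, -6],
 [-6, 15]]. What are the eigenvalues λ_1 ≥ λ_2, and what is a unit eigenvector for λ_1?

Step 1 — characteristic polynomial of 2×2 Sigma:
  det(Sigma - λI) = λ² - trace · λ + det = 0.
  trace = 6 + 15 = 21, det = 6·15 - (-6)² = 54.
Step 2 — discriminant:
  Δ = trace² - 4·det = 441 - 216 = 225.
Step 3 — eigenvalues:
  λ = (trace ± √Δ)/2 = (21 ± 15)/2,
  λ_1 = 18,  λ_2 = 3.

Step 4 — unit eigenvector for λ_1: solve (Sigma - λ_1 I)v = 0. First row:
  (6 - 18)·v_x + (-6)·v_y = 0, i.e. (-12)·v_x + (-6)·v_y = 0,
  so v ∝ (b, λ_1 - a) = (-6, 12); multiply by -1 so the first entry is positive: u = (6, -12).
  ||u|| = √((6)² + (-12)²) = √(180) ≈ 13.4164,
  v_1 = u/||u|| ≈ (0.4472, -0.8944) (||v_1|| = 1).

λ_1 = 18,  λ_2 = 3;  v_1 ≈ (0.4472, -0.8944)


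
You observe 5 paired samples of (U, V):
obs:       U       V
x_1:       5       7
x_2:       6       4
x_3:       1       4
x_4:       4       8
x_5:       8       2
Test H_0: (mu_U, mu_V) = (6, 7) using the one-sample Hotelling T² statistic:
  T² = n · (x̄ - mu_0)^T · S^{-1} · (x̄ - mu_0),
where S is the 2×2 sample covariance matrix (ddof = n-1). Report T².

Step 1 — sample mean vector:
  mean(U) = (5 + 6 + 1 + 4 + 8) / 5 = 24/5 = 4.8
  mean(V) = (7 + 4 + 4 + 8 + 2) / 5 = 25/5 = 5
  x̄ = (4.8, 5),  deviation x̄ - mu_0 = (4.8, 5) - (6, 7) = (-1.2, -2).

Step 2 — sample covariance matrix, S[i,j] = (1/(n-1)) · Σ_k (x_{k,i} - mean_i) · (x_{k,j} - mean_j), divisor n-1 = 4:
  S[U,U] = ((0.2)·(0.2) + (1.2)·(1.2) + (-3.8)·(-3.8) + (-0.8)·(-0.8) + (3.2)·(3.2)) / 4 = 26.8/4 = 6.7
  S[U,V] = ((0.2)·(2) + (1.2)·(-1) + (-3.8)·(-1) + (-0.8)·(3) + (3.2)·(-3)) / 4 = -9/4 = -2.25
  S[V,V] = ((2)·(2) + (-1)·(-1) + (-1)·(-1) + (3)·(3) + (-3)·(-3)) / 4 = 24/4 = 6
  S = [[6.7, -2.25],
 [-2.25, 6]].

Step 3 — invert S. det(S) = 6.7·6 - (-2.25)² = 35.1375.
  S^{-1} = (1/det) · [[d, -b], [-b, a]] = [[0.1708, 0.064],
 [0.064, 0.1907]].

Step 4 — quadratic form (x̄ - mu_0)^T · S^{-1} · (x̄ - mu_0):
  S^{-1} · (x̄ - mu_0) = (-0.333, -0.4582),
  (x̄ - mu_0)^T · [...] = (-1.2)·(-0.333) + (-2)·(-0.4582) = 1.316.

Step 5 — scale by n: T² = 5 · 1.316 = 6.5799.

T² ≈ 6.5799


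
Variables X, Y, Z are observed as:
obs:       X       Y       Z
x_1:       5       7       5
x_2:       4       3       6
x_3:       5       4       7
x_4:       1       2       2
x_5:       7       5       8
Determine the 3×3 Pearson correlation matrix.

Step 1 — column means:
  mean(X) = (5 + 4 + 5 + 1 + 7) / 5 = 22/5 = 4.4
  mean(Y) = (7 + 3 + 4 + 2 + 5) / 5 = 21/5 = 4.2
  mean(Z) = (5 + 6 + 7 + 2 + 8) / 5 = 28/5 = 5.6

Step 2 — sample variances and covariances s[i,j] = (1/(n-1)) · Σ_k (x_{k,i} - mean_i) · (x_{k,j} - mean_j), with n-1 = 4:
  s[X,X] = ((0.6)·(0.6) + (-0.4)·(-0.4) + (0.6)·(0.6) + (-3.4)·(-3.4) + (2.6)·(2.6)) / 4 = 19.2/4 = 4.8
  s[X,Y] = ((0.6)·(2.8) + (-0.4)·(-1.2) + (0.6)·(-0.2) + (-3.4)·(-2.2) + (2.6)·(0.8)) / 4 = 11.6/4 = 2.9
  s[X,Z] = ((0.6)·(-0.6) + (-0.4)·(0.4) + (0.6)·(1.4) + (-3.4)·(-3.6) + (2.6)·(2.4)) / 4 = 18.8/4 = 4.7
  s[Y,Y] = ((2.8)·(2.8) + (-1.2)·(-1.2) + (-0.2)·(-0.2) + (-2.2)·(-2.2) + (0.8)·(0.8)) / 4 = 14.8/4 = 3.7
  s[Y,Z] = ((2.8)·(-0.6) + (-1.2)·(0.4) + (-0.2)·(1.4) + (-2.2)·(-3.6) + (0.8)·(2.4)) / 4 = 7.4/4 = 1.85
  s[Z,Z] = ((-0.6)·(-0.6) + (0.4)·(0.4) + (1.4)·(1.4) + (-3.6)·(-3.6) + (2.4)·(2.4)) / 4 = 21.2/4 = 5.3
  Sample standard deviations s_i = √(s[i,i]):
  s(X) = √(4.8) = 2.1909
  s(Y) = √(3.7) = 1.9235
  s(Z) = √(5.3) = 2.3022

Step 3 — r_{ij} = s_{ij} / (s_i · s_j):
  r[X,X] = 1 (diagonal).
  r[X,Y] = 2.9 / (2.1909 · 1.9235) = 2.9 / 4.2143 = 0.6881
  r[X,Z] = 4.7 / (2.1909 · 2.3022) = 4.7 / 5.0438 = 0.9318
  r[Y,Y] = 1 (diagonal).
  r[Y,Z] = 1.85 / (1.9235 · 2.3022) = 1.85 / 4.4283 = 0.4178
  r[Z,Z] = 1 (diagonal).

R is symmetric with unit diagonal. Assembling:

R = [[1, 0.6881, 0.9318],
 [0.6881, 1, 0.4178],
 [0.9318, 0.4178, 1]]


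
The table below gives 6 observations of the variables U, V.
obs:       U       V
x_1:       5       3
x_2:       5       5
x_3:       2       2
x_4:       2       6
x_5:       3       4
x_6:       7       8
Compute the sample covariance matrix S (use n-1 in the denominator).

Step 1 — column means:
  mean(U) = (5 + 5 + 2 + 2 + 3 + 7) / 6 = 24/6 = 4
  mean(V) = (3 + 5 + 2 + 6 + 4 + 8) / 6 = 28/6 = 4.6667

Step 2 — sample covariance S[i,j] = (1/(n-1)) · Σ_k (x_{k,i} - mean_i) · (x_{k,j} - mean_j), with n-1 = 5.
  S[U,U] = ((1)·(1) + (1)·(1) + (-2)·(-2) + (-2)·(-2) + (-1)·(-1) + (3)·(3)) / 5 = 20/5 = 4
  S[U,V] = ((1)·(-1.6667) + (1)·(0.3333) + (-2)·(-2.6667) + (-2)·(1.3333) + (-1)·(-0.6667) + (3)·(3.3333)) / 5 = 12/5 = 2.4
  S[V,V] = ((-1.6667)·(-1.6667) + (0.3333)·(0.3333) + (-2.6667)·(-2.6667) + (1.3333)·(1.3333) + (-0.6667)·(-0.6667) + (3.3333)·(3.3333)) / 5 = 23.3333/5 = 4.6667

S is symmetric (S[j,i] = S[i,j]). Assembling:

S = [[4, 2.4],
 [2.4, 4.6667]]


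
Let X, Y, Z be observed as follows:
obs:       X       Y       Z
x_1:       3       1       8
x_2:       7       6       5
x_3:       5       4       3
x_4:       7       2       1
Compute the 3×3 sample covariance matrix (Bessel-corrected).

Step 1 — column means:
  mean(X) = (3 + 7 + 5 + 7) / 4 = 22/4 = 5.5
  mean(Y) = (1 + 6 + 4 + 2) / 4 = 13/4 = 3.25
  mean(Z) = (8 + 5 + 3 + 1) / 4 = 17/4 = 4.25

Step 2 — sample covariance S[i,j] = (1/(n-1)) · Σ_k (x_{k,i} - mean_i) · (x_{k,j} - mean_j), with n-1 = 3.
  S[X,X] = ((-2.5)·(-2.5) + (1.5)·(1.5) + (-0.5)·(-0.5) + (1.5)·(1.5)) / 3 = 11/3 = 3.6667
  S[X,Y] = ((-2.5)·(-2.25) + (1.5)·(2.75) + (-0.5)·(0.75) + (1.5)·(-1.25)) / 3 = 7.5/3 = 2.5
  S[X,Z] = ((-2.5)·(3.75) + (1.5)·(0.75) + (-0.5)·(-1.25) + (1.5)·(-3.25)) / 3 = -12.5/3 = -4.1667
  S[Y,Y] = ((-2.25)·(-2.25) + (2.75)·(2.75) + (0.75)·(0.75) + (-1.25)·(-1.25)) / 3 = 14.75/3 = 4.9167
  S[Y,Z] = ((-2.25)·(3.75) + (2.75)·(0.75) + (0.75)·(-1.25) + (-1.25)·(-3.25)) / 3 = -3.25/3 = -1.0833
  S[Z,Z] = ((3.75)·(3.75) + (0.75)·(0.75) + (-1.25)·(-1.25) + (-3.25)·(-3.25)) / 3 = 26.75/3 = 8.9167

S is symmetric (S[j,i] = S[i,j]). Assembling:

S = [[3.6667, 2.5, -4.1667],
 [2.5, 4.9167, -1.0833],
 [-4.1667, -1.0833, 8.9167]]


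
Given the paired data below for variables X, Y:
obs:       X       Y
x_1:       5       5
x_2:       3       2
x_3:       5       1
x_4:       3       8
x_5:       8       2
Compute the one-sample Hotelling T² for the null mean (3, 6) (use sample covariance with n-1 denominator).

Step 1 — sample mean vector:
  mean(X) = (5 + 3 + 5 + 3 + 8) / 5 = 24/5 = 4.8
  mean(Y) = (5 + 2 + 1 + 8 + 2) / 5 = 18/5 = 3.6
  x̄ = (4.8, 3.6),  deviation x̄ - mu_0 = (4.8, 3.6) - (3, 6) = (1.8, -2.4).

Step 2 — sample covariance matrix, S[i,j] = (1/(n-1)) · Σ_k (x_{k,i} - mean_i) · (x_{k,j} - mean_j), divisor n-1 = 4:
  S[X,X] = ((0.2)·(0.2) + (-1.8)·(-1.8) + (0.2)·(0.2) + (-1.8)·(-1.8) + (3.2)·(3.2)) / 4 = 16.8/4 = 4.2
  S[X,Y] = ((0.2)·(1.4) + (-1.8)·(-1.6) + (0.2)·(-2.6) + (-1.8)·(4.4) + (3.2)·(-1.6)) / 4 = -10.4/4 = -2.6
  S[Y,Y] = ((1.4)·(1.4) + (-1.6)·(-1.6) + (-2.6)·(-2.6) + (4.4)·(4.4) + (-1.6)·(-1.6)) / 4 = 33.2/4 = 8.3
  S = [[4.2, -2.6],
 [-2.6, 8.3]].

Step 3 — invert S. det(S) = 4.2·8.3 - (-2.6)² = 28.1.
  S^{-1} = (1/det) · [[d, -b], [-b, a]] = [[0.2954, 0.0925],
 [0.0925, 0.1495]].

Step 4 — quadratic form (x̄ - mu_0)^T · S^{-1} · (x̄ - mu_0):
  S^{-1} · (x̄ - mu_0) = (0.3096, -0.1922),
  (x̄ - mu_0)^T · [...] = (1.8)·(0.3096) + (-2.4)·(-0.1922) = 1.0185.

Step 5 — scale by n: T² = 5 · 1.0185 = 5.0925.

T² ≈ 5.0925


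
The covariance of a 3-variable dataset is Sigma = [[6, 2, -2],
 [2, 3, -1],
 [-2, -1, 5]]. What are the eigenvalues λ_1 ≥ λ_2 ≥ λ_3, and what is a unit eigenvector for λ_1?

Step 1 — characteristic polynomial p(λ) = det(λI - Sigma) = λ³ - tr·λ² + c_1·λ - det, where tr = trace, c_1 = sum of the principal 2×2 minors, det = det(Sigma):
  tr = 6 + 3 + 5 = 14,
  c_1 = (6·3 - (2)²) + (6·5 - (-2)²) + (3·5 - (-1)²) = 14 + 26 + 14 = 54,
  det = 6·(3·5 - (-1)²) - (2)·((2)·5 - (-1)·(-2)) + (-2)·((2)·(-1) - 3·(-2)) = 6·(14) - (2)·(8) + (-2)·(4) = 60.
  So p(λ) = λ³ - 14λ² + 54λ - 60.
Step 2 — look for an integer root (rational root theorem: any rational root is an integer divisor of 60). Testing λ = 2:
  p(2) = 8 - 56 + 108 - 60 = 0  ✓
  Dividing out (λ - 2): p(λ) = (λ - 2)(λ² - 12λ + 30).
Step 3 — remaining eigenvalues from the quadratic λ² - 12λ + 30 = 0:
  Δ = 12² - 4·30 = 144 - 120 = 24,  λ = (12 ± √24)/2 = (12 ± 4.899)/2 ≈ 8.4495 or 3.5505.
  Sorted: λ_1 = 8.4495,  λ_2 = 3.5505,  λ_3 = 2  (check: sum = 14 = tr ✓).

Step 4 — unit eigenvector for λ_1 ≈ 8.4495: v spans the null space of (Sigma - λ_1 I), whose rows are
  r_1 = (-2.4495, 2, -2),  r_2 = (2, -5.4495, -1),  r_3 = (-2, -1, -3.4495).
  v is orthogonal to every row, so take v ∝ r_1 × r_2 = ((2)·(-1) - (-2)·(-5.4495), (-2)·(2) - (-2.4495)·(-1), (-2.4495)·(-5.4495) - (2)·(2)) ≈ (-12.899, -6.4495, 9.3485).
  Rescale (multiply by -1 so the first nonzero entry is positive): u = (12.899, 6.4495, -9.3485).
  ||u|| = √((12.899)² + (6.4495)² + (-9.3485)²) = √(295.3735) ≈ 17.1864,  v_1 = u/||u|| ≈ (0.7505, 0.3753, -0.5439) (||v_1|| = 1).

λ_1 = 8.4495,  λ_2 = 3.5505,  λ_3 = 2;  v_1 ≈ (0.7505, 0.3753, -0.5439)


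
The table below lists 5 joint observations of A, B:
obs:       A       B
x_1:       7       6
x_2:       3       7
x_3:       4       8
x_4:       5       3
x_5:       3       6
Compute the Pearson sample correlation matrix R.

Step 1 — column means:
  mean(A) = (7 + 3 + 4 + 5 + 3) / 5 = 22/5 = 4.4
  mean(B) = (6 + 7 + 8 + 3 + 6) / 5 = 30/5 = 6

Step 2 — sample variances and covariances s[i,j] = (1/(n-1)) · Σ_k (x_{k,i} - mean_i) · (x_{k,j} - mean_j), with n-1 = 4:
  s[A,A] = ((2.6)·(2.6) + (-1.4)·(-1.4) + (-0.4)·(-0.4) + (0.6)·(0.6) + (-1.4)·(-1.4)) / 4 = 11.2/4 = 2.8
  s[A,B] = ((2.6)·(0) + (-1.4)·(1) + (-0.4)·(2) + (0.6)·(-3) + (-1.4)·(0)) / 4 = -4/4 = -1
  s[B,B] = ((0)·(0) + (1)·(1) + (2)·(2) + (-3)·(-3) + (0)·(0)) / 4 = 14/4 = 3.5
  Sample standard deviations s_i = √(s[i,i]):
  s(A) = √(2.8) = 1.6733
  s(B) = √(3.5) = 1.8708

Step 3 — r_{ij} = s_{ij} / (s_i · s_j):
  r[A,A] = 1 (diagonal).
  r[A,B] = -1 / (1.6733 · 1.8708) = -1 / 3.1305 = -0.3194
  r[B,B] = 1 (diagonal).

R is symmetric with unit diagonal. Assembling:

R = [[1, -0.3194],
 [-0.3194, 1]]


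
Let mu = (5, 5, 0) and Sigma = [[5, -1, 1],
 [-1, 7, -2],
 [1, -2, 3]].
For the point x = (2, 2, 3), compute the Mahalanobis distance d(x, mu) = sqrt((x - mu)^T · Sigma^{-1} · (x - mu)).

Step 1 — centre the observation: (x - mu) = (-3, -3, 3).

Step 2 — invert Sigma (cofactor / det for 3×3, or solve directly):
  Sigma^{-1} = [[0.2152, 0.0127, -0.0633],
 [0.0127, 0.1772, 0.1139],
 [-0.0633, 0.1139, 0.4304]].

Step 3 — form the quadratic (x - mu)^T · Sigma^{-1} · (x - mu):
  Sigma^{-1} · (x - mu) = (-0.8734, -0.2278, 1.1392).
  (x - mu)^T · [Sigma^{-1} · (x - mu)] = (-3)·(-0.8734) + (-3)·(-0.2278) + (3)·(1.1392) = 6.7215.

Step 4 — take square root: d = √(6.7215) ≈ 2.5926.

d(x, mu) = √(6.7215) ≈ 2.5926


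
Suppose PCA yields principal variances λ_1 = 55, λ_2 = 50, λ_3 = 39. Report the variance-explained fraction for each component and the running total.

Step 1 — total variance = trace(Sigma) = Σ λ_i = 55 + 50 + 39 = 144.

Step 2 — fraction explained by component i = λ_i / Σ λ:
  PC1: 55/144 = 0.3819
  PC2: 50/144 = 0.3472
  PC3: 39/144 = 0.2708

Step 3 — cumulative fraction after k components = (λ_1 + ... + λ_k) / Σ λ:
  k = 1: 55/144 = 0.3819
  k = 2: (55 + 50)/144 = 105/144 = 0.7292
  k = 3: (55 + 50 + 39)/144 = 144/144 = 1

Summary (fraction, with percent):

explained: PC1 0.3819 (38.19%), PC2 0.3472 (34.72%), PC3 0.2708 (27.08%);  cumulative: 0.3819, 0.7292, 1


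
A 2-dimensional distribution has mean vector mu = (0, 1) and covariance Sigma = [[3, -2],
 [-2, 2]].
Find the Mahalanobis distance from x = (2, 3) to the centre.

Step 1 — centre the observation: (x - mu) = (2, 2).

Step 2 — invert Sigma. det(Sigma) = 3·2 - (-2)² = 2.
  Sigma^{-1} = (1/det) · [[d, -b], [-b, a]] = [[1, 1],
 [1, 1.5]].

Step 3 — form the quadratic (x - mu)^T · Sigma^{-1} · (x - mu):
  Sigma^{-1} · (x - mu) = (4, 5).
  (x - mu)^T · [Sigma^{-1} · (x - mu)] = (2)·(4) + (2)·(5) = 18.

Step 4 — take square root: d = √(18) ≈ 4.2426.

d(x, mu) = √(18) ≈ 4.2426


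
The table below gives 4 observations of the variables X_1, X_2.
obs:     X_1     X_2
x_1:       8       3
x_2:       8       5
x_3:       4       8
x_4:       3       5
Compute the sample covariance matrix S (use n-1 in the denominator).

Step 1 — column means:
  mean(X_1) = (8 + 8 + 4 + 3) / 4 = 23/4 = 5.75
  mean(X_2) = (3 + 5 + 8 + 5) / 4 = 21/4 = 5.25

Step 2 — sample covariance S[i,j] = (1/(n-1)) · Σ_k (x_{k,i} - mean_i) · (x_{k,j} - mean_j), with n-1 = 3.
  S[X_1,X_1] = ((2.25)·(2.25) + (2.25)·(2.25) + (-1.75)·(-1.75) + (-2.75)·(-2.75)) / 3 = 20.75/3 = 6.9167
  S[X_1,X_2] = ((2.25)·(-2.25) + (2.25)·(-0.25) + (-1.75)·(2.75) + (-2.75)·(-0.25)) / 3 = -9.75/3 = -3.25
  S[X_2,X_2] = ((-2.25)·(-2.25) + (-0.25)·(-0.25) + (2.75)·(2.75) + (-0.25)·(-0.25)) / 3 = 12.75/3 = 4.25

S is symmetric (S[j,i] = S[i,j]). Assembling:

S = [[6.9167, -3.25],
 [-3.25, 4.25]]


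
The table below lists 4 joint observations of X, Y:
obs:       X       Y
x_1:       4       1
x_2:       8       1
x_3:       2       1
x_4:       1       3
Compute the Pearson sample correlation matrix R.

Step 1 — column means:
  mean(X) = (4 + 8 + 2 + 1) / 4 = 15/4 = 3.75
  mean(Y) = (1 + 1 + 1 + 3) / 4 = 6/4 = 1.5

Step 2 — sample variances and covariances s[i,j] = (1/(n-1)) · Σ_k (x_{k,i} - mean_i) · (x_{k,j} - mean_j), with n-1 = 3:
  s[X,X] = ((0.25)·(0.25) + (4.25)·(4.25) + (-1.75)·(-1.75) + (-2.75)·(-2.75)) / 3 = 28.75/3 = 9.5833
  s[X,Y] = ((0.25)·(-0.5) + (4.25)·(-0.5) + (-1.75)·(-0.5) + (-2.75)·(1.5)) / 3 = -5.5/3 = -1.8333
  s[Y,Y] = ((-0.5)·(-0.5) + (-0.5)·(-0.5) + (-0.5)·(-0.5) + (1.5)·(1.5)) / 3 = 3/3 = 1
  Sample standard deviations s_i = √(s[i,i]):
  s(X) = √(9.5833) = 3.0957
  s(Y) = √(1) = 1

Step 3 — r_{ij} = s_{ij} / (s_i · s_j):
  r[X,X] = 1 (diagonal).
  r[X,Y] = -1.8333 / (3.0957 · 1) = -1.8333 / 3.0957 = -0.5922
  r[Y,Y] = 1 (diagonal).

R is symmetric with unit diagonal. Assembling:

R = [[1, -0.5922],
 [-0.5922, 1]]


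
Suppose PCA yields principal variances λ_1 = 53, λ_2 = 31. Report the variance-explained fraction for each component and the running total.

Step 1 — total variance = trace(Sigma) = Σ λ_i = 53 + 31 = 84.

Step 2 — fraction explained by component i = λ_i / Σ λ:
  PC1: 53/84 = 0.631
  PC2: 31/84 = 0.369

Step 3 — cumulative fraction after k components = (λ_1 + ... + λ_k) / Σ λ:
  k = 1: 53/84 = 0.631
  k = 2: (53 + 31)/84 = 84/84 = 1

Summary (fraction, with percent):

explained: PC1 0.631 (63.1%), PC2 0.369 (36.9%);  cumulative: 0.631, 1


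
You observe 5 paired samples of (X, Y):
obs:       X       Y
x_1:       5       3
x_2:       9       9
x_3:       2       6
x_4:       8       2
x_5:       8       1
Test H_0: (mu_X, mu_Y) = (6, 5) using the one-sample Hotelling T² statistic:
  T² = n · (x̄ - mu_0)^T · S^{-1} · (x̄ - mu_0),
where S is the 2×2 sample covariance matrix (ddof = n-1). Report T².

Step 1 — sample mean vector:
  mean(X) = (5 + 9 + 2 + 8 + 8) / 5 = 32/5 = 6.4
  mean(Y) = (3 + 9 + 6 + 2 + 1) / 5 = 21/5 = 4.2
  x̄ = (6.4, 4.2),  deviation x̄ - mu_0 = (6.4, 4.2) - (6, 5) = (0.4, -0.8).

Step 2 — sample covariance matrix, S[i,j] = (1/(n-1)) · Σ_k (x_{k,i} - mean_i) · (x_{k,j} - mean_j), divisor n-1 = 4:
  S[X,X] = ((-1.4)·(-1.4) + (2.6)·(2.6) + (-4.4)·(-4.4) + (1.6)·(1.6) + (1.6)·(1.6)) / 4 = 33.2/4 = 8.3
  S[X,Y] = ((-1.4)·(-1.2) + (2.6)·(4.8) + (-4.4)·(1.8) + (1.6)·(-2.2) + (1.6)·(-3.2)) / 4 = -2.4/4 = -0.6
  S[Y,Y] = ((-1.2)·(-1.2) + (4.8)·(4.8) + (1.8)·(1.8) + (-2.2)·(-2.2) + (-3.2)·(-3.2)) / 4 = 42.8/4 = 10.7
  S = [[8.3, -0.6],
 [-0.6, 10.7]].

Step 3 — invert S. det(S) = 8.3·10.7 - (-0.6)² = 88.45.
  S^{-1} = (1/det) · [[d, -b], [-b, a]] = [[0.121, 0.0068],
 [0.0068, 0.0938]].

Step 4 — quadratic form (x̄ - mu_0)^T · S^{-1} · (x̄ - mu_0):
  S^{-1} · (x̄ - mu_0) = (0.043, -0.0724),
  (x̄ - mu_0)^T · [...] = (0.4)·(0.043) + (-0.8)·(-0.0724) = 0.0751.

Step 5 — scale by n: T² = 5 · 0.0751 = 0.3754.

T² ≈ 0.3754


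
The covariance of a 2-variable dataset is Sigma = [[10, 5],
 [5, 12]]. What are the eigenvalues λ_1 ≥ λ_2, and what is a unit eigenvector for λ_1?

Step 1 — characteristic polynomial of 2×2 Sigma:
  det(Sigma - λI) = λ² - trace · λ + det = 0.
  trace = 10 + 12 = 22, det = 10·12 - (5)² = 95.
Step 2 — discriminant:
  Δ = trace² - 4·det = 484 - 380 = 104.
Step 3 — eigenvalues:
  λ = (trace ± √Δ)/2 = (22 ± 10.198)/2,
  λ_1 = 16.099,  λ_2 = 5.901.

Step 4 — unit eigenvector for λ_1: solve (Sigma - λ_1 I)v = 0. First row:
  (10 - 16.099)·v_x + (5)·v_y = 0, i.e. (-6.099)·v_x + (5)·v_y = 0,
  so v ∝ (b, λ_1 - a) = (5, 6.099) = u.
  ||u|| = √((5)² + (6.099)²) = √(62.198) ≈ 7.8866,
  v_1 = u/||u|| ≈ (0.634, 0.7733) (||v_1|| = 1).

λ_1 = 16.099,  λ_2 = 5.901;  v_1 ≈ (0.634, 0.7733)


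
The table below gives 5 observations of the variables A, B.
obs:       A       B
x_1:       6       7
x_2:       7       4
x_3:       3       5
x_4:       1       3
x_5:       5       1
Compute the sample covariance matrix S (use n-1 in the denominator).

Step 1 — column means:
  mean(A) = (6 + 7 + 3 + 1 + 5) / 5 = 22/5 = 4.4
  mean(B) = (7 + 4 + 5 + 3 + 1) / 5 = 20/5 = 4

Step 2 — sample covariance S[i,j] = (1/(n-1)) · Σ_k (x_{k,i} - mean_i) · (x_{k,j} - mean_j), with n-1 = 4.
  S[A,A] = ((1.6)·(1.6) + (2.6)·(2.6) + (-1.4)·(-1.4) + (-3.4)·(-3.4) + (0.6)·(0.6)) / 4 = 23.2/4 = 5.8
  S[A,B] = ((1.6)·(3) + (2.6)·(0) + (-1.4)·(1) + (-3.4)·(-1) + (0.6)·(-3)) / 4 = 5/4 = 1.25
  S[B,B] = ((3)·(3) + (0)·(0) + (1)·(1) + (-1)·(-1) + (-3)·(-3)) / 4 = 20/4 = 5

S is symmetric (S[j,i] = S[i,j]). Assembling:

S = [[5.8, 1.25],
 [1.25, 5]]


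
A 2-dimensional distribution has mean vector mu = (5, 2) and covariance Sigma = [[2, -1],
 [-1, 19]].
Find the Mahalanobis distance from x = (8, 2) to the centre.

Step 1 — centre the observation: (x - mu) = (3, 0).

Step 2 — invert Sigma. det(Sigma) = 2·19 - (-1)² = 37.
  Sigma^{-1} = (1/det) · [[d, -b], [-b, a]] = [[0.5135, 0.027],
 [0.027, 0.0541]].

Step 3 — form the quadratic (x - mu)^T · Sigma^{-1} · (x - mu):
  Sigma^{-1} · (x - mu) = (1.5405, 0.0811).
  (x - mu)^T · [Sigma^{-1} · (x - mu)] = (3)·(1.5405) + (0)·(0.0811) = 4.6216.

Step 4 — take square root: d = √(4.6216) ≈ 2.1498.

d(x, mu) = √(4.6216) ≈ 2.1498


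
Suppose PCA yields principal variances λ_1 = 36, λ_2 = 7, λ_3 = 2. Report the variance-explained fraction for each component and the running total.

Step 1 — total variance = trace(Sigma) = Σ λ_i = 36 + 7 + 2 = 45.

Step 2 — fraction explained by component i = λ_i / Σ λ:
  PC1: 36/45 = 0.8
  PC2: 7/45 = 0.1556
  PC3: 2/45 = 0.0444

Step 3 — cumulative fraction after k components = (λ_1 + ... + λ_k) / Σ λ:
  k = 1: 36/45 = 0.8
  k = 2: (36 + 7)/45 = 43/45 = 0.9556
  k = 3: (36 + 7 + 2)/45 = 45/45 = 1

Summary (fraction, with percent):

explained: PC1 0.8 (80%), PC2 0.1556 (15.56%), PC3 0.0444 (4.44%);  cumulative: 0.8, 0.9556, 1


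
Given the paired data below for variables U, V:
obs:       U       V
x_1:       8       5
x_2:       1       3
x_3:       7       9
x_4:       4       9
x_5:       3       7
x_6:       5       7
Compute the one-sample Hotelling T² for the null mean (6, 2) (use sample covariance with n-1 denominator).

Step 1 — sample mean vector:
  mean(U) = (8 + 1 + 7 + 4 + 3 + 5) / 6 = 28/6 = 4.6667
  mean(V) = (5 + 3 + 9 + 9 + 7 + 7) / 6 = 40/6 = 6.6667
  x̄ = (4.6667, 6.6667),  deviation x̄ - mu_0 = (4.6667, 6.6667) - (6, 2) = (-1.3333, 4.6667).

Step 2 — sample covariance matrix, S[i,j] = (1/(n-1)) · Σ_k (x_{k,i} - mean_i) · (x_{k,j} - mean_j), divisor n-1 = 5:
  S[U,U] = ((3.3333)·(3.3333) + (-3.6667)·(-3.6667) + (2.3333)·(2.3333) + (-0.6667)·(-0.6667) + (-1.6667)·(-1.6667) + (0.3333)·(0.3333)) / 5 = 33.3333/5 = 6.6667
  S[U,V] = ((3.3333)·(-1.6667) + (-3.6667)·(-3.6667) + (2.3333)·(2.3333) + (-0.6667)·(2.3333) + (-1.6667)·(0.3333) + (0.3333)·(0.3333)) / 5 = 11.3333/5 = 2.2667
  S[V,V] = ((-1.6667)·(-1.6667) + (-3.6667)·(-3.6667) + (2.3333)·(2.3333) + (2.3333)·(2.3333) + (0.3333)·(0.3333) + (0.3333)·(0.3333)) / 5 = 27.3333/5 = 5.4667
  S = [[6.6667, 2.2667],
 [2.2667, 5.4667]].

Step 3 — invert S. det(S) = 6.6667·5.4667 - (2.2667)² = 31.3067.
  S^{-1} = (1/det) · [[d, -b], [-b, a]] = [[0.1746, -0.0724],
 [-0.0724, 0.2129]].

Step 4 — quadratic form (x̄ - mu_0)^T · S^{-1} · (x̄ - mu_0):
  S^{-1} · (x̄ - mu_0) = (-0.5707, 1.0903),
  (x̄ - mu_0)^T · [...] = (-1.3333)·(-0.5707) + (4.6667)·(1.0903) = 5.8489.

Step 5 — scale by n: T² = 6 · 5.8489 = 35.0937.

T² ≈ 35.0937


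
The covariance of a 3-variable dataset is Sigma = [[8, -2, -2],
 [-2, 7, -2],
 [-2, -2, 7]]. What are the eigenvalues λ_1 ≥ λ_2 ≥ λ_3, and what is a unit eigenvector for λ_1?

Step 1 — characteristic polynomial p(λ) = det(λI - Sigma) = λ³ - tr·λ² + c_1·λ - det, where tr = trace, c_1 = sum of the principal 2×2 minors, det = det(Sigma):
  tr = 8 + 7 + 7 = 22,
  c_1 = (8·7 - (-2)²) + (8·7 - (-2)²) + (7·7 - (-2)²) = 52 + 52 + 45 = 149,
  det = 8·(7·7 - (-2)²) - (-2)·((-2)·7 - (-2)·(-2)) + (-2)·((-2)·(-2) - 7·(-2)) = 8·(45) - (-2)·(-18) + (-2)·(18) = 288.
  So p(λ) = λ³ - 22λ² + 149λ - 288.
Step 2 — look for an integer root (rational root theorem: any rational root is an integer divisor of 288). Testing λ = 9:
  p(9) = 729 - 1782 + 1341 - 288 = 0  ✓
  Dividing out (λ - 9): p(λ) = (λ - 9)(λ² - 13λ + 32).
Step 3 — remaining eigenvalues from the quadratic λ² - 13λ + 32 = 0:
  Δ = 13² - 4·32 = 169 - 128 = 41,  λ = (13 ± √41)/2 = (13 ± 6.4031)/2 ≈ 9.7016 or 3.2984.
  Sorted: λ_1 = 9.7016,  λ_2 = 9,  λ_3 = 3.2984  (check: sum = 22 = tr ✓).

Step 4 — unit eigenvector for λ_1 ≈ 9.7016: v spans the null space of (Sigma - λ_1 I), whose rows are
  r_1 = (-1.7016, -2, -2),  r_2 = (-2, -2.7016, -2),  r_3 = (-2, -2, -2.7016).
  v is orthogonal to every row, so take v ∝ r_1 × r_2 = ((-2)·(-2) - (-2)·(-2.7016), (-2)·(-2) - (-1.7016)·(-2), (-1.7016)·(-2.7016) - (-2)·(-2)) ≈ (-1.4031, 0.5969, 0.5969).
  Rescale (multiply by -1 so the first nonzero entry is positive): u = (1.4031, -0.5969, -0.5969).
  ||u|| = √((1.4031)² + (-0.5969)² + (-0.5969)²) = √(2.6813) ≈ 1.6375,  v_1 = u/||u|| ≈ (0.8569, -0.3645, -0.3645) (||v_1|| = 1).

λ_1 = 9.7016,  λ_2 = 9,  λ_3 = 3.2984;  v_1 ≈ (0.8569, -0.3645, -0.3645)


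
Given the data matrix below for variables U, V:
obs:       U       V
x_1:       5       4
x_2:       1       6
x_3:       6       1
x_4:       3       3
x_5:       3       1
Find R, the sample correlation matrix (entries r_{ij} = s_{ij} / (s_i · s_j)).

Step 1 — column means:
  mean(U) = (5 + 1 + 6 + 3 + 3) / 5 = 18/5 = 3.6
  mean(V) = (4 + 6 + 1 + 3 + 1) / 5 = 15/5 = 3

Step 2 — sample variances and covariances s[i,j] = (1/(n-1)) · Σ_k (x_{k,i} - mean_i) · (x_{k,j} - mean_j), with n-1 = 4:
  s[U,U] = ((1.4)·(1.4) + (-2.6)·(-2.6) + (2.4)·(2.4) + (-0.6)·(-0.6) + (-0.6)·(-0.6)) / 4 = 15.2/4 = 3.8
  s[U,V] = ((1.4)·(1) + (-2.6)·(3) + (2.4)·(-2) + (-0.6)·(0) + (-0.6)·(-2)) / 4 = -10/4 = -2.5
  s[V,V] = ((1)·(1) + (3)·(3) + (-2)·(-2) + (0)·(0) + (-2)·(-2)) / 4 = 18/4 = 4.5
  Sample standard deviations s_i = √(s[i,i]):
  s(U) = √(3.8) = 1.9494
  s(V) = √(4.5) = 2.1213

Step 3 — r_{ij} = s_{ij} / (s_i · s_j):
  r[U,U] = 1 (diagonal).
  r[U,V] = -2.5 / (1.9494 · 2.1213) = -2.5 / 4.1352 = -0.6046
  r[V,V] = 1 (diagonal).

R is symmetric with unit diagonal. Assembling:

R = [[1, -0.6046],
 [-0.6046, 1]]


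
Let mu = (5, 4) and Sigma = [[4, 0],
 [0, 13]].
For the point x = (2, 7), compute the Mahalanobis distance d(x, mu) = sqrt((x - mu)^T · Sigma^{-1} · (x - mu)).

Step 1 — centre the observation: (x - mu) = (-3, 3).

Step 2 — invert Sigma. det(Sigma) = 4·13 - (0)² = 52.
  Sigma^{-1} = (1/det) · [[d, -b], [-b, a]] = [[0.25, 0],
 [0, 0.0769]].

Step 3 — form the quadratic (x - mu)^T · Sigma^{-1} · (x - mu):
  Sigma^{-1} · (x - mu) = (-0.75, 0.2308).
  (x - mu)^T · [Sigma^{-1} · (x - mu)] = (-3)·(-0.75) + (3)·(0.2308) = 2.9423.

Step 4 — take square root: d = √(2.9423) ≈ 1.7153.

d(x, mu) = √(2.9423) ≈ 1.7153


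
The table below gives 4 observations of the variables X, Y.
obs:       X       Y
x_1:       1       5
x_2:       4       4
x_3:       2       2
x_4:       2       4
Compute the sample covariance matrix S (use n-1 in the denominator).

Step 1 — column means:
  mean(X) = (1 + 4 + 2 + 2) / 4 = 9/4 = 2.25
  mean(Y) = (5 + 4 + 2 + 4) / 4 = 15/4 = 3.75

Step 2 — sample covariance S[i,j] = (1/(n-1)) · Σ_k (x_{k,i} - mean_i) · (x_{k,j} - mean_j), with n-1 = 3.
  S[X,X] = ((-1.25)·(-1.25) + (1.75)·(1.75) + (-0.25)·(-0.25) + (-0.25)·(-0.25)) / 3 = 4.75/3 = 1.5833
  S[X,Y] = ((-1.25)·(1.25) + (1.75)·(0.25) + (-0.25)·(-1.75) + (-0.25)·(0.25)) / 3 = -0.75/3 = -0.25
  S[Y,Y] = ((1.25)·(1.25) + (0.25)·(0.25) + (-1.75)·(-1.75) + (0.25)·(0.25)) / 3 = 4.75/3 = 1.5833

S is symmetric (S[j,i] = S[i,j]). Assembling:

S = [[1.5833, -0.25],
 [-0.25, 1.5833]]


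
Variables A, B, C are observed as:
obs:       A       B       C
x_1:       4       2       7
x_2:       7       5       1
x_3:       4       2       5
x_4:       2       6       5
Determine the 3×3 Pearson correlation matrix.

Step 1 — column means:
  mean(A) = (4 + 7 + 4 + 2) / 4 = 17/4 = 4.25
  mean(B) = (2 + 5 + 2 + 6) / 4 = 15/4 = 3.75
  mean(C) = (7 + 1 + 5 + 5) / 4 = 18/4 = 4.5

Step 2 — sample variances and covariances s[i,j] = (1/(n-1)) · Σ_k (x_{k,i} - mean_i) · (x_{k,j} - mean_j), with n-1 = 3:
  s[A,A] = ((-0.25)·(-0.25) + (2.75)·(2.75) + (-0.25)·(-0.25) + (-2.25)·(-2.25)) / 3 = 12.75/3 = 4.25
  s[A,B] = ((-0.25)·(-1.75) + (2.75)·(1.25) + (-0.25)·(-1.75) + (-2.25)·(2.25)) / 3 = -0.75/3 = -0.25
  s[A,C] = ((-0.25)·(2.5) + (2.75)·(-3.5) + (-0.25)·(0.5) + (-2.25)·(0.5)) / 3 = -11.5/3 = -3.8333
  s[B,B] = ((-1.75)·(-1.75) + (1.25)·(1.25) + (-1.75)·(-1.75) + (2.25)·(2.25)) / 3 = 12.75/3 = 4.25
  s[B,C] = ((-1.75)·(2.5) + (1.25)·(-3.5) + (-1.75)·(0.5) + (2.25)·(0.5)) / 3 = -8.5/3 = -2.8333
  s[C,C] = ((2.5)·(2.5) + (-3.5)·(-3.5) + (0.5)·(0.5) + (0.5)·(0.5)) / 3 = 19/3 = 6.3333
  Sample standard deviations s_i = √(s[i,i]):
  s(A) = √(4.25) = 2.0616
  s(B) = √(4.25) = 2.0616
  s(C) = √(6.3333) = 2.5166

Step 3 — r_{ij} = s_{ij} / (s_i · s_j):
  r[A,A] = 1 (diagonal).
  r[A,B] = -0.25 / (2.0616 · 2.0616) = -0.25 / 4.25 = -0.0588
  r[A,C] = -3.8333 / (2.0616 · 2.5166) = -3.8333 / 5.1881 = -0.7389
  r[B,B] = 1 (diagonal).
  r[B,C] = -2.8333 / (2.0616 · 2.5166) = -2.8333 / 5.1881 = -0.5461
  r[C,C] = 1 (diagonal).

R is symmetric with unit diagonal. Assembling:

R = [[1, -0.0588, -0.7389],
 [-0.0588, 1, -0.5461],
 [-0.7389, -0.5461, 1]]


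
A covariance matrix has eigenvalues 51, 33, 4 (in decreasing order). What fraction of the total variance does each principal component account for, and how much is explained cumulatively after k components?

Step 1 — total variance = trace(Sigma) = Σ λ_i = 51 + 33 + 4 = 88.

Step 2 — fraction explained by component i = λ_i / Σ λ:
  PC1: 51/88 = 0.5795
  PC2: 33/88 = 0.375
  PC3: 4/88 = 0.0455

Step 3 — cumulative fraction after k components = (λ_1 + ... + λ_k) / Σ λ:
  k = 1: 51/88 = 0.5795
  k = 2: (51 + 33)/88 = 84/88 = 0.9545
  k = 3: (51 + 33 + 4)/88 = 88/88 = 1

Summary (fraction, with percent):

explained: PC1 0.5795 (57.95%), PC2 0.375 (37.5%), PC3 0.0455 (4.55%);  cumulative: 0.5795, 0.9545, 1


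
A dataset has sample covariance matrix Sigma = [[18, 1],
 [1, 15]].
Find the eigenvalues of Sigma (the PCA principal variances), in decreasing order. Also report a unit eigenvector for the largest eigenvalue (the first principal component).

Step 1 — characteristic polynomial of 2×2 Sigma:
  det(Sigma - λI) = λ² - trace · λ + det = 0.
  trace = 18 + 15 = 33, det = 18·15 - (1)² = 269.
Step 2 — discriminant:
  Δ = trace² - 4·det = 1089 - 1076 = 13.
Step 3 — eigenvalues:
  λ = (trace ± √Δ)/2 = (33 ± 3.6056)/2,
  λ_1 = 18.3028,  λ_2 = 14.6972.

Step 4 — unit eigenvector for λ_1: solve (Sigma - λ_1 I)v = 0. First row:
  (18 - 18.3028)·v_x + (1)·v_y = 0, i.e. (-0.3028)·v_x + (1)·v_y = 0,
  so v ∝ (b, λ_1 - a) = (1, 0.3028) = u.
  ||u|| = √((1)² + (0.3028)²) = √(1.0917) ≈ 1.0448,
  v_1 = u/||u|| ≈ (0.9571, 0.2898) (||v_1|| = 1).

λ_1 = 18.3028,  λ_2 = 14.6972;  v_1 ≈ (0.9571, 0.2898)


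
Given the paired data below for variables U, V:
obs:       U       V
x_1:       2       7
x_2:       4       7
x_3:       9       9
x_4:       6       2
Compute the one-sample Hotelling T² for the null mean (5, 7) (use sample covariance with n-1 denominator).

Step 1 — sample mean vector:
  mean(U) = (2 + 4 + 9 + 6) / 4 = 21/4 = 5.25
  mean(V) = (7 + 7 + 9 + 2) / 4 = 25/4 = 6.25
  x̄ = (5.25, 6.25),  deviation x̄ - mu_0 = (5.25, 6.25) - (5, 7) = (0.25, -0.75).

Step 2 — sample covariance matrix, S[i,j] = (1/(n-1)) · Σ_k (x_{k,i} - mean_i) · (x_{k,j} - mean_j), divisor n-1 = 3:
  S[U,U] = ((-3.25)·(-3.25) + (-1.25)·(-1.25) + (3.75)·(3.75) + (0.75)·(0.75)) / 3 = 26.75/3 = 8.9167
  S[U,V] = ((-3.25)·(0.75) + (-1.25)·(0.75) + (3.75)·(2.75) + (0.75)·(-4.25)) / 3 = 3.75/3 = 1.25
  S[V,V] = ((0.75)·(0.75) + (0.75)·(0.75) + (2.75)·(2.75) + (-4.25)·(-4.25)) / 3 = 26.75/3 = 8.9167
  S = [[8.9167, 1.25],
 [1.25, 8.9167]].

Step 3 — invert S. det(S) = 8.9167·8.9167 - (1.25)² = 77.9444.
  S^{-1} = (1/det) · [[d, -b], [-b, a]] = [[0.1144, -0.016],
 [-0.016, 0.1144]].

Step 4 — quadratic form (x̄ - mu_0)^T · S^{-1} · (x̄ - mu_0):
  S^{-1} · (x̄ - mu_0) = (0.0406, -0.0898),
  (x̄ - mu_0)^T · [...] = (0.25)·(0.0406) + (-0.75)·(-0.0898) = 0.0775.

Step 5 — scale by n: T² = 4 · 0.0775 = 0.31.

T² ≈ 0.31


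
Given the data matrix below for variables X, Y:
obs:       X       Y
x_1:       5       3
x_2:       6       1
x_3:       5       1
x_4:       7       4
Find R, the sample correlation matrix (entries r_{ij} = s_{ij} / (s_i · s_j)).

Step 1 — column means:
  mean(X) = (5 + 6 + 5 + 7) / 4 = 23/4 = 5.75
  mean(Y) = (3 + 1 + 1 + 4) / 4 = 9/4 = 2.25

Step 2 — sample variances and covariances s[i,j] = (1/(n-1)) · Σ_k (x_{k,i} - mean_i) · (x_{k,j} - mean_j), with n-1 = 3:
  s[X,X] = ((-0.75)·(-0.75) + (0.25)·(0.25) + (-0.75)·(-0.75) + (1.25)·(1.25)) / 3 = 2.75/3 = 0.9167
  s[X,Y] = ((-0.75)·(0.75) + (0.25)·(-1.25) + (-0.75)·(-1.25) + (1.25)·(1.75)) / 3 = 2.25/3 = 0.75
  s[Y,Y] = ((0.75)·(0.75) + (-1.25)·(-1.25) + (-1.25)·(-1.25) + (1.75)·(1.75)) / 3 = 6.75/3 = 2.25
  Sample standard deviations s_i = √(s[i,i]):
  s(X) = √(0.9167) = 0.9574
  s(Y) = √(2.25) = 1.5

Step 3 — r_{ij} = s_{ij} / (s_i · s_j):
  r[X,X] = 1 (diagonal).
  r[X,Y] = 0.75 / (0.9574 · 1.5) = 0.75 / 1.4361 = 0.5222
  r[Y,Y] = 1 (diagonal).

R is symmetric with unit diagonal. Assembling:

R = [[1, 0.5222],
 [0.5222, 1]]


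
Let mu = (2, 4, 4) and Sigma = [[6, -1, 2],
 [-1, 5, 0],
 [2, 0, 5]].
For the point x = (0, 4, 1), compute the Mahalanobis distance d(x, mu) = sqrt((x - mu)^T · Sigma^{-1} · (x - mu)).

Step 1 — centre the observation: (x - mu) = (-2, 0, -3).

Step 2 — invert Sigma (cofactor / det for 3×3, or solve directly):
  Sigma^{-1} = [[0.2, 0.04, -0.08],
 [0.04, 0.208, -0.016],
 [-0.08, -0.016, 0.232]].

Step 3 — form the quadratic (x - mu)^T · Sigma^{-1} · (x - mu):
  Sigma^{-1} · (x - mu) = (-0.16, -0.032, -0.536).
  (x - mu)^T · [Sigma^{-1} · (x - mu)] = (-2)·(-0.16) + (0)·(-0.032) + (-3)·(-0.536) = 1.928.

Step 4 — take square root: d = √(1.928) ≈ 1.3885.

d(x, mu) = √(1.928) ≈ 1.3885


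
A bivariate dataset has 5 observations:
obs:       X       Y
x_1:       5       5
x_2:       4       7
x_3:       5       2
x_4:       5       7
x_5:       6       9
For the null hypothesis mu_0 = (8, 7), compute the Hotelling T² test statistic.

Step 1 — sample mean vector:
  mean(X) = (5 + 4 + 5 + 5 + 6) / 5 = 25/5 = 5
  mean(Y) = (5 + 7 + 2 + 7 + 9) / 5 = 30/5 = 6
  x̄ = (5, 6),  deviation x̄ - mu_0 = (5, 6) - (8, 7) = (-3, -1).

Step 2 — sample covariance matrix, S[i,j] = (1/(n-1)) · Σ_k (x_{k,i} - mean_i) · (x_{k,j} - mean_j), divisor n-1 = 4:
  S[X,X] = ((0)·(0) + (-1)·(-1) + (0)·(0) + (0)·(0) + (1)·(1)) / 4 = 2/4 = 0.5
  S[X,Y] = ((0)·(-1) + (-1)·(1) + (0)·(-4) + (0)·(1) + (1)·(3)) / 4 = 2/4 = 0.5
  S[Y,Y] = ((-1)·(-1) + (1)·(1) + (-4)·(-4) + (1)·(1) + (3)·(3)) / 4 = 28/4 = 7
  S = [[0.5, 0.5],
 [0.5, 7]].

Step 3 — invert S. det(S) = 0.5·7 - (0.5)² = 3.25.
  S^{-1} = (1/det) · [[d, -b], [-b, a]] = [[2.1538, -0.1538],
 [-0.1538, 0.1538]].

Step 4 — quadratic form (x̄ - mu_0)^T · S^{-1} · (x̄ - mu_0):
  S^{-1} · (x̄ - mu_0) = (-6.3077, 0.3077),
  (x̄ - mu_0)^T · [...] = (-3)·(-6.3077) + (-1)·(0.3077) = 18.6154.

Step 5 — scale by n: T² = 5 · 18.6154 = 93.0769.

T² ≈ 93.0769


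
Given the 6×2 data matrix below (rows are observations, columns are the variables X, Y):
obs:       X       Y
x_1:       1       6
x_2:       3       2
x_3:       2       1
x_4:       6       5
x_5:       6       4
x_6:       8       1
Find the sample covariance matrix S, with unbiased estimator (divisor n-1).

Step 1 — column means:
  mean(X) = (1 + 3 + 2 + 6 + 6 + 8) / 6 = 26/6 = 4.3333
  mean(Y) = (6 + 2 + 1 + 5 + 4 + 1) / 6 = 19/6 = 3.1667

Step 2 — sample covariance S[i,j] = (1/(n-1)) · Σ_k (x_{k,i} - mean_i) · (x_{k,j} - mean_j), with n-1 = 5.
  S[X,X] = ((-3.3333)·(-3.3333) + (-1.3333)·(-1.3333) + (-2.3333)·(-2.3333) + (1.6667)·(1.6667) + (1.6667)·(1.6667) + (3.6667)·(3.6667)) / 5 = 37.3333/5 = 7.4667
  S[X,Y] = ((-3.3333)·(2.8333) + (-1.3333)·(-1.1667) + (-2.3333)·(-2.1667) + (1.6667)·(1.8333) + (1.6667)·(0.8333) + (3.6667)·(-2.1667)) / 5 = -6.3333/5 = -1.2667
  S[Y,Y] = ((2.8333)·(2.8333) + (-1.1667)·(-1.1667) + (-2.1667)·(-2.1667) + (1.8333)·(1.8333) + (0.8333)·(0.8333) + (-2.1667)·(-2.1667)) / 5 = 22.8333/5 = 4.5667

S is symmetric (S[j,i] = S[i,j]). Assembling:

S = [[7.4667, -1.2667],
 [-1.2667, 4.5667]]


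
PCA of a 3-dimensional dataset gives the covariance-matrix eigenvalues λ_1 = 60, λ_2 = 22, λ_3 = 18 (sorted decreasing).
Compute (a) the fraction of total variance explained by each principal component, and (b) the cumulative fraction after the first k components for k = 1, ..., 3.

Step 1 — total variance = trace(Sigma) = Σ λ_i = 60 + 22 + 18 = 100.

Step 2 — fraction explained by component i = λ_i / Σ λ:
  PC1: 60/100 = 0.6
  PC2: 22/100 = 0.22
  PC3: 18/100 = 0.18

Step 3 — cumulative fraction after k components = (λ_1 + ... + λ_k) / Σ λ:
  k = 1: 60/100 = 0.6
  k = 2: (60 + 22)/100 = 82/100 = 0.82
  k = 3: (60 + 22 + 18)/100 = 100/100 = 1

Summary (fraction, with percent):

explained: PC1 0.6 (60%), PC2 0.22 (22%), PC3 0.18 (18%);  cumulative: 0.6, 0.82, 1


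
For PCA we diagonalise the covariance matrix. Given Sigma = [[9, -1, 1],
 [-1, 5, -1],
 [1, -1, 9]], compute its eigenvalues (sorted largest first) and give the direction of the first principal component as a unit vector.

Step 1 — characteristic polynomial p(λ) = det(λI - Sigma) = λ³ - tr·λ² + c_1·λ - det, where tr = trace, c_1 = sum of the principal 2×2 minors, det = det(Sigma):
  tr = 9 + 5 + 9 = 23,
  c_1 = (9·5 - (-1)²) + (9·9 - (1)²) + (5·9 - (-1)²) = 44 + 80 + 44 = 168,
  det = 9·(5·9 - (-1)²) - (-1)·((-1)·9 - (-1)·(1)) + (1)·((-1)·(-1) - 5·(1)) = 9·(44) - (-1)·(-8) + (1)·(-4) = 384.
  So p(λ) = λ³ - 23λ² + 168λ - 384.
Step 2 — look for an integer root (rational root theorem: any rational root is an integer divisor of 384). Testing λ = 8:
  p(8) = 512 - 1472 + 1344 - 384 = 0  ✓
  Dividing out (λ - 8): p(λ) = (λ - 8)(λ² - 15λ + 48).
Step 3 — remaining eigenvalues from the quadratic λ² - 15λ + 48 = 0:
  Δ = 15² - 4·48 = 225 - 192 = 33,  λ = (15 ± √33)/2 = (15 ± 5.7446)/2 ≈ 10.3723 or 4.6277.
  Sorted: λ_1 = 10.3723,  λ_2 = 8,  λ_3 = 4.6277  (check: sum = 23 = tr ✓).

Step 4 — unit eigenvector for λ_1 ≈ 10.3723: v spans the null space of (Sigma - λ_1 I), whose rows are
  r_1 = (-1.3723, -1, 1),  r_2 = (-1, -5.3723, -1),  r_3 = (1, -1, -1.3723).
  v is orthogonal to every row, so take v ∝ r_1 × r_2 = ((-1)·(-1) - (1)·(-5.3723), (1)·(-1) - (-1.3723)·(-1), (-1.3723)·(-5.3723) - (-1)·(-1)) ≈ (6.3723, -2.3723, 6.3723).
  Let u = (6.3723, -2.3723, 6.3723).
  ||u|| = √((6.3723)² + (-2.3723)² + (6.3723)²) = √(86.8397) ≈ 9.3188,  v_1 = u/||u|| ≈ (0.6838, -0.2546, 0.6838) (||v_1|| = 1).

λ_1 = 10.3723,  λ_2 = 8,  λ_3 = 4.6277;  v_1 ≈ (0.6838, -0.2546, 0.6838)


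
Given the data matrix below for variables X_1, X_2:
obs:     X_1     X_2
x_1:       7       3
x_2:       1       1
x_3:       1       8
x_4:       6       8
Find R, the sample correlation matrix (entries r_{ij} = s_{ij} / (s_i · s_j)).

Step 1 — column means:
  mean(X_1) = (7 + 1 + 1 + 6) / 4 = 15/4 = 3.75
  mean(X_2) = (3 + 1 + 8 + 8) / 4 = 20/4 = 5

Step 2 — sample variances and covariances s[i,j] = (1/(n-1)) · Σ_k (x_{k,i} - mean_i) · (x_{k,j} - mean_j), with n-1 = 3:
  s[X_1,X_1] = ((3.25)·(3.25) + (-2.75)·(-2.75) + (-2.75)·(-2.75) + (2.25)·(2.25)) / 3 = 30.75/3 = 10.25
  s[X_1,X_2] = ((3.25)·(-2) + (-2.75)·(-4) + (-2.75)·(3) + (2.25)·(3)) / 3 = 3/3 = 1
  s[X_2,X_2] = ((-2)·(-2) + (-4)·(-4) + (3)·(3) + (3)·(3)) / 3 = 38/3 = 12.6667
  Sample standard deviations s_i = √(s[i,i]):
  s(X_1) = √(10.25) = 3.2016
  s(X_2) = √(12.6667) = 3.559

Step 3 — r_{ij} = s_{ij} / (s_i · s_j):
  r[X_1,X_1] = 1 (diagonal).
  r[X_1,X_2] = 1 / (3.2016 · 3.559) = 1 / 11.3944 = 0.0878
  r[X_2,X_2] = 1 (diagonal).

R is symmetric with unit diagonal. Assembling:

R = [[1, 0.0878],
 [0.0878, 1]]
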